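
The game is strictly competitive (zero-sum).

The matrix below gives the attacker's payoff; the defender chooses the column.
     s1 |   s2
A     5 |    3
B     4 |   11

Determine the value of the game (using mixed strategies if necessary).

43/9

Row minima are 3 and 4, so the attacker's maximin is 4; column maxima are 5 and 11, so the defender's minimax is 5. These differ, so the equilibrium is in mixed strategies.
Let the attacker play A with probability p. The defender is indifferent when 5p + 4(1−p) = 3p + 11(1−p), giving p = 7/9.
Let the defender play s1 with probability q. The attacker is indifferent when 5q + 3(1−q) = 4q + 11(1−q), giving q = 8/9.
The value is 5·(8/9) + (3)·(1/9) = 43/9.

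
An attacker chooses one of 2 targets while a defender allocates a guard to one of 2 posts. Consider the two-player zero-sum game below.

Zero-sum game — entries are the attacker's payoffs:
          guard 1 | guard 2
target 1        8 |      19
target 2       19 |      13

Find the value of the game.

Row minima are 8 and 13, so the attacker's maximin is 13; column maxima are 19 and 19, so the defender's minimax is 19. These differ, so the equilibrium is in mixed strategies.
Let the attacker play target 1 with probability p. The defender is indifferent when 8p + 19(1−p) = 19p + 13(1−p), giving p = 6/17.
Let the defender play guard 1 with probability q. The attacker is indifferent when 8q + 19(1−q) = 19q + 13(1−q), giving q = 6/17.
The value is 8·(6/17) + (19)·(11/17) = 257/17.

257/17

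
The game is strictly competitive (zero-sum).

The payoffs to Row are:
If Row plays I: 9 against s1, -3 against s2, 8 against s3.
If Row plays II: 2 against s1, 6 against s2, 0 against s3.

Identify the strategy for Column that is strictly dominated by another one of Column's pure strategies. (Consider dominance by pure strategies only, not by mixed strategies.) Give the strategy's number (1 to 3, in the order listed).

Column prefers columns that give Row less. Compare s1 with s3: 8 < 9, 0 < 2.
So s3 strictly dominates s1 for Column; s1 is strictly dominated.

1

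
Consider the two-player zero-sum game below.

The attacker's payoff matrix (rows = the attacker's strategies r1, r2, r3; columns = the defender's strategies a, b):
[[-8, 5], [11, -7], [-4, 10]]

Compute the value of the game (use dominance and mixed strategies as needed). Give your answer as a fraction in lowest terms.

Row r1 is strictly dominated by row r3, so the attacker never plays it.
The remaining 2×2 game on (r2, r3) × (a, b) has no saddle point. Let the attacker play r2 with probability p; indifference gives 11p − 4(1−p) = −7p + 10(1−p), so p = 7/16.
Similarly the defender's optimal q on a is 17/32, and the value is 11·(17/32) + (-7)·(15/32) = 41/16.

41/16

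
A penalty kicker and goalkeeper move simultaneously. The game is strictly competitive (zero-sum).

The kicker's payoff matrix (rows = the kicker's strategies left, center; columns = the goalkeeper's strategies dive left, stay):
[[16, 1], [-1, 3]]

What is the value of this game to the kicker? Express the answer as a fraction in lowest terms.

Row minima are 1 and -1, so the kicker's maximin is 1; column maxima are 16 and 3, so the goalkeeper's minimax is 3. These differ, so the equilibrium is in mixed strategies.
Let the kicker play left with probability p. The goalkeeper is indifferent when 16p − (1−p) = p + 3(1−p), giving p = 4/19.
Let the goalkeeper play dive left with probability q. The kicker is indifferent when 16q + (1−q) = −q + 3(1−q), giving q = 2/19.
The value is 16·(2/19) + (1)·(17/19) = 49/19.

49/19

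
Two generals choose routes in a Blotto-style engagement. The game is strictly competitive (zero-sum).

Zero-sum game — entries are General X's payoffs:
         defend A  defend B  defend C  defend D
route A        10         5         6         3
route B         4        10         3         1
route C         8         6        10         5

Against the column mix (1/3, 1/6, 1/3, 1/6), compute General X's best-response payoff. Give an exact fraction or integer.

route A: (10)·(1/3) + (5)·(1/6) + (6)·(1/3) + (3)·(1/6) = 20/3.
route B: (4)·(1/3) + (10)·(1/6) + (3)·(1/3) + (1)·(1/6) = 25/6.
route C: (8)·(1/3) + (6)·(1/6) + (10)·(1/3) + (5)·(1/6) = 47/6.
The best pure response is route C with expected payoff 47/6.

47/6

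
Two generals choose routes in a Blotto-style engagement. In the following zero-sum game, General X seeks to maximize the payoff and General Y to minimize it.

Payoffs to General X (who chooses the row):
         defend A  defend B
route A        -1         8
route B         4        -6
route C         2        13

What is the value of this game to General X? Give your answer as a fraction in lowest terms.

64/21

Row route A is strictly dominated by row route C, so General X never plays it.
The remaining 2×2 game on (route B, route C) × (defend A, defend B) has no saddle point. Let General X play route B with probability p; indifference gives 4p + 2(1−p) = −6p + 13(1−p), so p = 11/21.
Similarly General Y's optimal q on defend A is 19/21, and the value is 4·(19/21) + (-6)·(2/21) = 64/21.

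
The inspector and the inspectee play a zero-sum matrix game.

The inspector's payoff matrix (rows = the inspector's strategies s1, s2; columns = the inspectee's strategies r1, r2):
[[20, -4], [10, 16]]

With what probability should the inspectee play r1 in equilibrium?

2/3

Row minima are -4 and 10, so the inspector's maximin is 10; column maxima are 20 and 16, so the inspectee's minimax is 16. These differ, so the equilibrium is in mixed strategies.
Let the inspectee play r1 with probability q. The inspector is indifferent when 20q − 4(1−q) = 10q + 16(1−q), giving q = 2/3.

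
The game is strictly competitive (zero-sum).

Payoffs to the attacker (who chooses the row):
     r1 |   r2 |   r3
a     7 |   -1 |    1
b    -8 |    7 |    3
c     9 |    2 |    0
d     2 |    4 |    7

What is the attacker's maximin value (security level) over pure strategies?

2

The worst-case payoff for each row is a: -1, b: -8, c: 0, d: 2.
The best of these is 2.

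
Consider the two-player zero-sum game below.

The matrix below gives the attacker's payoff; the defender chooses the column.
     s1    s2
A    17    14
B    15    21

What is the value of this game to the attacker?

Row minima are 14 and 15, so the attacker's maximin is 15; column maxima are 17 and 21, so the defender's minimax is 17. These differ, so the equilibrium is in mixed strategies.
Let the attacker play A with probability p. The defender is indifferent when 17p + 15(1−p) = 14p + 21(1−p), giving p = 2/3.
Let the defender play s1 with probability q. The attacker is indifferent when 17q + 14(1−q) = 15q + 21(1−q), giving q = 7/9.
The value is 17·(7/9) + (14)·(2/9) = 49/3.

49/3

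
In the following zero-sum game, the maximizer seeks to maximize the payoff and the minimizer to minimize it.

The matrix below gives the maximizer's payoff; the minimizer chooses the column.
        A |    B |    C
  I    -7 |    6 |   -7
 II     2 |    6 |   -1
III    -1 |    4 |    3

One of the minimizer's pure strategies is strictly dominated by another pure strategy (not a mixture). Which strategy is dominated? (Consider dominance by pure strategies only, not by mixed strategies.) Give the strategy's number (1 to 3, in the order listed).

The minimizer prefers columns that give the maximizer less. Compare B with A: -7 < 6, 2 < 6, -1 < 4.
So A strictly dominates B for the minimizer; B is strictly dominated.

2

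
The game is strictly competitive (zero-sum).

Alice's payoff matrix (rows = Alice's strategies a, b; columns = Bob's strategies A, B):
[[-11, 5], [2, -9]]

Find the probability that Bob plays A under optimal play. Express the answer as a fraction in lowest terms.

14/27

Row minima are -11 and -9, so Alice's maximin is -9; column maxima are 2 and 5, so Bob's minimax is 2. These differ, so the equilibrium is in mixed strategies.
Let Bob play A with probability q. Alice is indifferent when −11q + 5(1−q) = 2q − 9(1−q), giving q = 14/27.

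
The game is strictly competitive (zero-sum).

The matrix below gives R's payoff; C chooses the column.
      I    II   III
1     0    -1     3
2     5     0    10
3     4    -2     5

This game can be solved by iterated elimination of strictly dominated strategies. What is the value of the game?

Row 3 is strictly dominated by row 2 (5>4, 0>-2, 10>5); eliminate 3.
Row 1 is strictly dominated by row 2 (5>0, 0>-1, 10>3); eliminate 1.
Column I is strictly dominated by II for C (0<5); eliminate I.
Column III is strictly dominated by II for C (0<10); eliminate III.
Only (2, II) remains, with payoff 0.

0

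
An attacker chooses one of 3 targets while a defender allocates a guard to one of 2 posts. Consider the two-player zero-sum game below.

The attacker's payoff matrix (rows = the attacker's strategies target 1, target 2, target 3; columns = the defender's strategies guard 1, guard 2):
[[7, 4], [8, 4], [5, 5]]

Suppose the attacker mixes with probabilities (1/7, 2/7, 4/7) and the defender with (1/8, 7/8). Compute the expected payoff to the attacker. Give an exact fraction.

267/56

Against (1/8, 7/8), each row's expected payoff is target 1: 35/8; target 2: 9/2; target 3: 5.
Taking the (1/7, 2/7, 4/7)-weighted average: (1/7)·(35/8) + (2/7)·(9/2) + (4/7)·(5) = 267/56.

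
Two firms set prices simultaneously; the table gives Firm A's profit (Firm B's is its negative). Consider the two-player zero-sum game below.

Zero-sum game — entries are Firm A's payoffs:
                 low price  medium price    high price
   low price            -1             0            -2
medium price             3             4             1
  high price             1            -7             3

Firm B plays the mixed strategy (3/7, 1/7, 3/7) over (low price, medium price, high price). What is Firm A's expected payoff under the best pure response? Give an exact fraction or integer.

16/7

low price: (-1)·(3/7) + (0)·(1/7) + (-2)·(3/7) = -9/7.
medium price: (3)·(3/7) + (4)·(1/7) + (1)·(3/7) = 16/7.
high price: (1)·(3/7) + (-7)·(1/7) + (3)·(3/7) = 5/7.
The best pure response is medium price with expected payoff 16/7.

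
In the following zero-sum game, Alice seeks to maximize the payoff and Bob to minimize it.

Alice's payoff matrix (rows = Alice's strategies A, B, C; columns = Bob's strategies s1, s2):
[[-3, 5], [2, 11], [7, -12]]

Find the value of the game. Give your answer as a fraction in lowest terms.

Row A is strictly dominated by row B, so Alice never plays it.
The remaining 2×2 game on (B, C) × (s1, s2) has no saddle point. Let Alice play B with probability p; indifference gives 2p + 7(1−p) = 11p − 12(1−p), so p = 19/28.
Similarly Bob's optimal q on s1 is 23/28, and the value is 2·(23/28) + (11)·(5/28) = 101/28.

101/28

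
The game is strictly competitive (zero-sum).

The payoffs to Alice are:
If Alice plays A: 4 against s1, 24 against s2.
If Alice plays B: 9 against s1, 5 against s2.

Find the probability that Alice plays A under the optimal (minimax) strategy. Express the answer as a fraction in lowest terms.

1/6

Row minima are 4 and 5, so Alice's maximin is 5; column maxima are 9 and 24, so Bob's minimax is 9. These differ, so the equilibrium is in mixed strategies.
Let Alice play A with probability p. Bob is indifferent when 4p + 9(1−p) = 24p + 5(1−p), giving p = 1/6.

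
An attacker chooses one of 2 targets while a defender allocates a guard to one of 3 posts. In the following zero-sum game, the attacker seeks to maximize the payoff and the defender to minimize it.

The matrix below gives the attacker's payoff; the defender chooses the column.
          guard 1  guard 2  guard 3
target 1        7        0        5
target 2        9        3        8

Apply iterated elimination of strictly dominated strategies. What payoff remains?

3

Column guard 3 is strictly dominated by guard 2 for the defender (0<5, 3<8); eliminate guard 3.
Row target 1 is strictly dominated by row target 2 (9>7, 3>0); eliminate target 1.
Column guard 1 is strictly dominated by guard 2 for the defender (3<9); eliminate guard 1.
Only (target 2, guard 2) remains, with payoff 3.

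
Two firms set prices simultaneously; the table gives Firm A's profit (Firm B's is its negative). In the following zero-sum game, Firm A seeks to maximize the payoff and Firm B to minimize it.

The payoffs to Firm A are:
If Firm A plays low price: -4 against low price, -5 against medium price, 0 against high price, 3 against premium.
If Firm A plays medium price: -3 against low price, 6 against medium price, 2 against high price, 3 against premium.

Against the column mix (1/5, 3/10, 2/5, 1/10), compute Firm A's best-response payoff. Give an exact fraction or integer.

23/10

low price: (-4)·(1/5) + (-5)·(3/10) + (0)·(2/5) + (3)·(1/10) = -2.
medium price: (-3)·(1/5) + (6)·(3/10) + (2)·(2/5) + (3)·(1/10) = 23/10.
The best pure response is medium price with expected payoff 23/10.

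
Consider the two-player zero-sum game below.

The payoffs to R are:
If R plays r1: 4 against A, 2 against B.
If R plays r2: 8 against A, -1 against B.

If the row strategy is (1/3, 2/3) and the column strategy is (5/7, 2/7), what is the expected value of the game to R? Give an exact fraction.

Against (5/7, 2/7), each row's expected payoff is r1: 24/7; r2: 38/7.
Taking the (1/3, 2/3)-weighted average: (1/3)·(24/7) + (2/3)·(38/7) = 100/21.

100/21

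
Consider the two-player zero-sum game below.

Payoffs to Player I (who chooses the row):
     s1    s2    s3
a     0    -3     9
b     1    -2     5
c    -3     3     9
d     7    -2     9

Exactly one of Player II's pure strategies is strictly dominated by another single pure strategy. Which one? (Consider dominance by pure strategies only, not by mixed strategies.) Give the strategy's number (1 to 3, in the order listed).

Player II prefers columns that give Player I less. Compare s3 with s1: 0 < 9, 1 < 5, -3 < 9, 7 < 9.
So s1 strictly dominates s3 for Player II; s3 is strictly dominated.

3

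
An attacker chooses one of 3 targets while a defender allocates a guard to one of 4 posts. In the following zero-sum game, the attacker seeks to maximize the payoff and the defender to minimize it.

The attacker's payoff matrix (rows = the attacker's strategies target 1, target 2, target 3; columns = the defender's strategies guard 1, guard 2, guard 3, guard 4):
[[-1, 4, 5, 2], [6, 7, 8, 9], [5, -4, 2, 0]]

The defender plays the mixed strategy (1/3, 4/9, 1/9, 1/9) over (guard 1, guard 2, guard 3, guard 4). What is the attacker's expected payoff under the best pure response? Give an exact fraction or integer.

7

target 1: (-1)·(1/3) + (4)·(4/9) + (5)·(1/9) + (2)·(1/9) = 20/9.
target 2: (6)·(1/3) + (7)·(4/9) + (8)·(1/9) + (9)·(1/9) = 7.
target 3: (5)·(1/3) + (-4)·(4/9) + (2)·(1/9) + (0)·(1/9) = 1/9.
The best pure response is target 2 with expected payoff 7.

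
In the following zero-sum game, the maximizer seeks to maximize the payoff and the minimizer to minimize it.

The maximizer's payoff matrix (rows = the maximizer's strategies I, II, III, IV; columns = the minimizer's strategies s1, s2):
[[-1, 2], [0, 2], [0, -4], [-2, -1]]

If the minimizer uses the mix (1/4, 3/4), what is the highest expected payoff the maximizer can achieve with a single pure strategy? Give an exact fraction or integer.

I: (-1)·(1/4) + (2)·(3/4) = 5/4.
II: (0)·(1/4) + (2)·(3/4) = 3/2.
III: (0)·(1/4) + (-4)·(3/4) = -3.
IV: (-2)·(1/4) + (-1)·(3/4) = -5/4.
The best pure response is II with expected payoff 3/2.

3/2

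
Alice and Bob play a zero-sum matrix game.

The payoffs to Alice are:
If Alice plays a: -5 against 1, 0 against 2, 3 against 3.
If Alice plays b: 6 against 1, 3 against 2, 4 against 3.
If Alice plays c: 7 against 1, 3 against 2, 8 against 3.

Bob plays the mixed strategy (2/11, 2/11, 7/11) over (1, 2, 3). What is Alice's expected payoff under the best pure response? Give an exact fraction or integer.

a: (-5)·(2/11) + (0)·(2/11) + (3)·(7/11) = 1.
b: (6)·(2/11) + (3)·(2/11) + (4)·(7/11) = 46/11.
c: (7)·(2/11) + (3)·(2/11) + (8)·(7/11) = 76/11.
The best pure response is c with expected payoff 76/11.

76/11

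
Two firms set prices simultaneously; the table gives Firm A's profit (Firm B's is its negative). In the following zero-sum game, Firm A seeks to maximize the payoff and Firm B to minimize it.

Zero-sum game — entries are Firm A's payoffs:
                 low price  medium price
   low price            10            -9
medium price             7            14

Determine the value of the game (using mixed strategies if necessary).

Row minima are -9 and 7, so Firm A's maximin is 7; column maxima are 10 and 14, so Firm B's minimax is 10. These differ, so the equilibrium is in mixed strategies.
Let Firm A play low price with probability p. Firm B is indifferent when 10p + 7(1−p) = −9p + 14(1−p), giving p = 7/26.
Let Firm B play low price with probability q. Firm A is indifferent when 10q − 9(1−q) = 7q + 14(1−q), giving q = 23/26.
The value is 10·(23/26) + (-9)·(3/26) = 203/26.

203/26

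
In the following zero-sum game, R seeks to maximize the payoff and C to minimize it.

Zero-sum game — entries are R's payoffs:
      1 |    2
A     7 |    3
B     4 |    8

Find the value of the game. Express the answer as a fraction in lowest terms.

11/2

Row minima are 3 and 4, so R's maximin is 4; column maxima are 7 and 8, so C's minimax is 7. These differ, so the equilibrium is in mixed strategies.
Let R play A with probability p. C is indifferent when 7p + 4(1−p) = 3p + 8(1−p), giving p = 1/2.
Let C play 1 with probability q. R is indifferent when 7q + 3(1−q) = 4q + 8(1−q), giving q = 5/8.
The value is 7·(5/8) + (3)·(3/8) = 11/2.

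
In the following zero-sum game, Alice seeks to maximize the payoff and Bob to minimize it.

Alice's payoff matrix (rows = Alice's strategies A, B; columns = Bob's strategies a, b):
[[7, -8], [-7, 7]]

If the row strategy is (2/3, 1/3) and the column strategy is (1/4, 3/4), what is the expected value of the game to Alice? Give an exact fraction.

Against (1/4, 3/4), each row's expected payoff is A: -17/4; B: 7/2.
Taking the (2/3, 1/3)-weighted average: (2/3)·(-17/4) + (1/3)·(7/2) = -5/3.

-5/3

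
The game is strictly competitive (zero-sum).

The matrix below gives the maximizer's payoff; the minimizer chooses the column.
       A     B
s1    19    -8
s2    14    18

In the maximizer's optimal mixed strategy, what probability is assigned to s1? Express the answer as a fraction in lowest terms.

4/31

Row minima are -8 and 14, so the maximizer's maximin is 14; column maxima are 19 and 18, so the minimizer's minimax is 18. These differ, so the equilibrium is in mixed strategies.
Let the maximizer play s1 with probability p. The minimizer is indifferent when 19p + 14(1−p) = −8p + 18(1−p), giving p = 4/31.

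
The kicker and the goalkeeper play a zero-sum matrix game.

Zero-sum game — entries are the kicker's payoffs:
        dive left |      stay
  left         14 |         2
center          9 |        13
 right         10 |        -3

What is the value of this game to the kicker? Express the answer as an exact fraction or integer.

Row right is strictly dominated by row left, so the kicker never plays it.
The remaining 2×2 game on (left, center) × (dive left, stay) has no saddle point. Let the kicker play left with probability p; indifference gives 14p + 9(1−p) = 2p + 13(1−p), so p = 1/4.
Similarly the goalkeeper's optimal q on dive left is 11/16, and the value is 14·(11/16) + (2)·(5/16) = 41/4.

41/4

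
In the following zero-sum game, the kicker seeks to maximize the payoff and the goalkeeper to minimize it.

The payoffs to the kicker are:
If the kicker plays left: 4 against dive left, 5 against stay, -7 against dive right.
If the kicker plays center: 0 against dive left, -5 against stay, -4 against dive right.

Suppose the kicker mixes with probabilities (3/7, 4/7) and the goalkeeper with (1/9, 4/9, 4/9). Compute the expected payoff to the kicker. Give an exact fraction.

Against (1/9, 4/9, 4/9), each row's expected payoff is left: -4/9; center: -4.
Taking the (3/7, 4/7)-weighted average: (3/7)·(-4/9) + (4/7)·(-4) = -52/21.

-52/21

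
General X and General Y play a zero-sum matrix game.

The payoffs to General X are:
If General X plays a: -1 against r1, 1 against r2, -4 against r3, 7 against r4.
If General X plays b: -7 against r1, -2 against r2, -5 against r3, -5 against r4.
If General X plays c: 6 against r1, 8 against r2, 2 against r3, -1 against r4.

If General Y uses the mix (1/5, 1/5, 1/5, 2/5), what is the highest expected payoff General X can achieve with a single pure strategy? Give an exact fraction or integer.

14/5

a: (-1)·(1/5) + (1)·(1/5) + (-4)·(1/5) + (7)·(2/5) = 2.
b: (-7)·(1/5) + (-2)·(1/5) + (-5)·(1/5) + (-5)·(2/5) = -24/5.
c: (6)·(1/5) + (8)·(1/5) + (2)·(1/5) + (-1)·(2/5) = 14/5.
The best pure response is c with expected payoff 14/5.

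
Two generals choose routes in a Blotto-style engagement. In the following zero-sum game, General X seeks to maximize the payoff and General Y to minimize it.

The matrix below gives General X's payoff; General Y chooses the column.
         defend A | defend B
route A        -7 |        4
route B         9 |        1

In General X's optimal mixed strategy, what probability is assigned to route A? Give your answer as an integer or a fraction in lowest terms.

Row minima are -7 and 1, so General X's maximin is 1; column maxima are 9 and 4, so General Y's minimax is 4. These differ, so the equilibrium is in mixed strategies.
Let General X play route A with probability p. General Y is indifferent when −7p + 9(1−p) = 4p + (1−p), giving p = 8/19.

8/19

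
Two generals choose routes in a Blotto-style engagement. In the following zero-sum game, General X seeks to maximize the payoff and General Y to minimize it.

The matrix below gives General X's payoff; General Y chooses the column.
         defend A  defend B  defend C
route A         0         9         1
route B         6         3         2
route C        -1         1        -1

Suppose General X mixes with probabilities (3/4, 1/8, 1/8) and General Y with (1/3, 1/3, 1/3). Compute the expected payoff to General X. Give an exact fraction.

Against (1/3, 1/3, 1/3), each row's expected payoff is route A: 10/3; route B: 11/3; route C: -1/3.
Taking the (3/4, 1/8, 1/8)-weighted average: (3/4)·(10/3) + (1/8)·(11/3) + (1/8)·(-1/3) = 35/12.

35/12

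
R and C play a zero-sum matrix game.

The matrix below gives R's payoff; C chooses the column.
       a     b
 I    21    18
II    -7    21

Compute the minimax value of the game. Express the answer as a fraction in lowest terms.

Row minima are 18 and -7, so R's maximin is 18; column maxima are 21 and 21, so C's minimax is 21. These differ, so the equilibrium is in mixed strategies.
Let R play I with probability p. C is indifferent when 21p − 7(1−p) = 18p + 21(1−p), giving p = 28/31.
Let C play a with probability q. R is indifferent when 21q + 18(1−q) = −7q + 21(1−q), giving q = 3/31.
The value is 21·(3/31) + (18)·(28/31) = 567/31.

567/31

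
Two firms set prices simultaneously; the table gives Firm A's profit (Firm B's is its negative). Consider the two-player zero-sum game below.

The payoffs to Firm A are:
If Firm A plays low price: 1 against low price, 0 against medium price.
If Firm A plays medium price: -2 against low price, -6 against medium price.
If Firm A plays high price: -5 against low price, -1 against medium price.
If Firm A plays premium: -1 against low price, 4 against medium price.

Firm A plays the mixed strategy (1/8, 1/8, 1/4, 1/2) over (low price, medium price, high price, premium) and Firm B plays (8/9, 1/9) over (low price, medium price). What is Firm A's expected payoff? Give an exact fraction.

-14/9

Against (8/9, 1/9), each row's expected payoff is low price: 8/9; medium price: -22/9; high price: -41/9; premium: -4/9.
Taking the (1/8, 1/8, 1/4, 1/2)-weighted average: (1/8)·(8/9) + (1/8)·(-22/9) + (1/4)·(-41/9) + (1/2)·(-4/9) = -14/9.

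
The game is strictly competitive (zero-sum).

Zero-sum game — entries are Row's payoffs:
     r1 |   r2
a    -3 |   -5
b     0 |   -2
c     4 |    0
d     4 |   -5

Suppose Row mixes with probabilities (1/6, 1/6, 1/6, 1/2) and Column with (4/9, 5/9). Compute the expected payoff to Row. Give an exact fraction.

-29/27

Against (4/9, 5/9), each row's expected payoff is a: -37/9; b: -10/9; c: 16/9; d: -1.
Taking the (1/6, 1/6, 1/6, 1/2)-weighted average: (1/6)·(-37/9) + (1/6)·(-10/9) + (1/6)·(16/9) + (1/2)·(-1) = -29/27.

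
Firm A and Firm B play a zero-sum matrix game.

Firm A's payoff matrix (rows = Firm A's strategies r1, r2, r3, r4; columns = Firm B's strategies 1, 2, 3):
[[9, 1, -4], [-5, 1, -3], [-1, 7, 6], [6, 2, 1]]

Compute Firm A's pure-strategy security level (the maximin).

The worst-case payoff for each row is r1: -4, r2: -5, r3: -1, r4: 1.
The best of these is 1.

1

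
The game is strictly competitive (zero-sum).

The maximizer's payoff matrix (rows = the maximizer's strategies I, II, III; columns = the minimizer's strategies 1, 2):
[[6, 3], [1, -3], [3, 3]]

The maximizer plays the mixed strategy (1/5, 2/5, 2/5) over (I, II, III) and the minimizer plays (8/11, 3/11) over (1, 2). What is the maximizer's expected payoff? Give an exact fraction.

Against (8/11, 3/11), each row's expected payoff is I: 57/11; II: -1/11; III: 3.
Taking the (1/5, 2/5, 2/5)-weighted average: (1/5)·(57/11) + (2/5)·(-1/11) + (2/5)·(3) = 11/5.

11/5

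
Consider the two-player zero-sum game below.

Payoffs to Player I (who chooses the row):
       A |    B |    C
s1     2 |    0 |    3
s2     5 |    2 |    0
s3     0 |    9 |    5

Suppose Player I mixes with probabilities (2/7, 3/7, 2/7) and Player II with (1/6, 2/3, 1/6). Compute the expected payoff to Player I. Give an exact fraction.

131/42

Against (1/6, 2/3, 1/6), each row's expected payoff is s1: 5/6; s2: 13/6; s3: 41/6.
Taking the (2/7, 3/7, 2/7)-weighted average: (2/7)·(5/6) + (3/7)·(13/6) + (2/7)·(41/6) = 131/42.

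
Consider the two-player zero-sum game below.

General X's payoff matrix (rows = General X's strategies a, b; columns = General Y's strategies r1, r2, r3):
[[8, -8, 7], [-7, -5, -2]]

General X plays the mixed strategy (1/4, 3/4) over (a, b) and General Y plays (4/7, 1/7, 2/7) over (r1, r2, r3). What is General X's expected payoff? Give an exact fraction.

Against (4/7, 1/7, 2/7), each row's expected payoff is a: 38/7; b: -37/7.
Taking the (1/4, 3/4)-weighted average: (1/4)·(38/7) + (3/4)·(-37/7) = -73/28.

-73/28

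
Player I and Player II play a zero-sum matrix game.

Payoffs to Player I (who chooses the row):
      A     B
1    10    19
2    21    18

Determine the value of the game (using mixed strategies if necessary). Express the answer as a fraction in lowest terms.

73/4

Row minima are 10 and 18, so Player I's maximin is 18; column maxima are 21 and 19, so Player II's minimax is 19. These differ, so the equilibrium is in mixed strategies.
Let Player I play 1 with probability p. Player II is indifferent when 10p + 21(1−p) = 19p + 18(1−p), giving p = 1/4.
Let Player II play A with probability q. Player I is indifferent when 10q + 19(1−q) = 21q + 18(1−q), giving q = 1/12.
The value is 10·(1/12) + (19)·(11/12) = 73/4.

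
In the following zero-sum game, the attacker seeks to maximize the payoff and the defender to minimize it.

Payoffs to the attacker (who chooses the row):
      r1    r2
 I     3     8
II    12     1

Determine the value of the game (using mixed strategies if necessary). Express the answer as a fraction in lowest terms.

Row minima are 3 and 1, so the attacker's maximin is 3; column maxima are 12 and 8, so the defender's minimax is 8. These differ, so the equilibrium is in mixed strategies.
Let the attacker play I with probability p. The defender is indifferent when 3p + 12(1−p) = 8p + (1−p), giving p = 11/16.
Let the defender play r1 with probability q. The attacker is indifferent when 3q + 8(1−q) = 12q + (1−q), giving q = 7/16.
The value is 3·(7/16) + (8)·(9/16) = 93/16.

93/16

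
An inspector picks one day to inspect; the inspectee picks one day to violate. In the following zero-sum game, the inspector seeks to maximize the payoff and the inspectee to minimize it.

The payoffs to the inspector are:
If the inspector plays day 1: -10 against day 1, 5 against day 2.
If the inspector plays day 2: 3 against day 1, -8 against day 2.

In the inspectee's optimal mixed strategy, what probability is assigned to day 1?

1/2

Row minima are -10 and -8, so the inspector's maximin is -8; column maxima are 3 and 5, so the inspectee's minimax is 3. These differ, so the equilibrium is in mixed strategies.
Let the inspectee play day 1 with probability q. The inspector is indifferent when −10q + 5(1−q) = 3q − 8(1−q), giving q = 1/2.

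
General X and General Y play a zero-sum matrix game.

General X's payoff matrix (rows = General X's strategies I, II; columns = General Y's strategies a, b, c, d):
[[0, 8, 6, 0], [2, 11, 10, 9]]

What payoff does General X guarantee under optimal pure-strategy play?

2

Row minima: 0, 2 → General X's maximin is 2.
Column maxima: 2, 11, 10, 9 → General Y's minimax is 2.
They coincide at (II, a), so the value is 2.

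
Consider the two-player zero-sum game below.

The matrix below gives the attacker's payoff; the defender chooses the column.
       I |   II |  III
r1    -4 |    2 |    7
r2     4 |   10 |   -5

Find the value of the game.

Column II is strictly dominated by I for the defender (it gives the attacker more in every row).
The remaining 2×2 game on (r1, r2) × (I, III) has no saddle point. Let the attacker play r1 with probability p; indifference gives −4p + 4(1−p) = 7p − 5(1−p), so p = 9/20.
Similarly the defender's optimal q on I is 3/5, and the value is -4·(3/5) + (7)·(2/5) = 2/5.

2/5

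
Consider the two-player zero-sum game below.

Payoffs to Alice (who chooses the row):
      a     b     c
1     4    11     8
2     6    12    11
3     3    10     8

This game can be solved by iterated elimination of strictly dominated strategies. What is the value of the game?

Column b is strictly dominated by a for Bob (4<11, 6<12, 3<10); eliminate b.
Row 1 is strictly dominated by row 2 (6>4, 11>8); eliminate 1.
Column c is strictly dominated by a for Bob (6<11, 3<8); eliminate c.
Row 3 is strictly dominated by row 2 (6>3); eliminate 3.
Only (2, a) remains, with payoff 6.

6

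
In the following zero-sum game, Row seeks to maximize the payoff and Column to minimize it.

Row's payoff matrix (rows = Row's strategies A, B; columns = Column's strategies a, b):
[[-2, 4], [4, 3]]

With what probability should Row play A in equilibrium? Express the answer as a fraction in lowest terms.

1/7

Row minima are -2 and 3, so Row's maximin is 3; column maxima are 4 and 4, so Column's minimax is 4. These differ, so the equilibrium is in mixed strategies.
Let Row play A with probability p. Column is indifferent when −2p + 4(1−p) = 4p + 3(1−p), giving p = 1/7.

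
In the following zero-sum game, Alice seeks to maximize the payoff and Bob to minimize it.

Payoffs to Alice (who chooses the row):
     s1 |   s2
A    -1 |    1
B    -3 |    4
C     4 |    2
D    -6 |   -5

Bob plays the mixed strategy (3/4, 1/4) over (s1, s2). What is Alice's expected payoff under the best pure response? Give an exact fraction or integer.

7/2

A: (-1)·(3/4) + (1)·(1/4) = -1/2.
B: (-3)·(3/4) + (4)·(1/4) = -5/4.
C: (4)·(3/4) + (2)·(1/4) = 7/2.
D: (-6)·(3/4) + (-5)·(1/4) = -23/4.
The best pure response is C with expected payoff 7/2.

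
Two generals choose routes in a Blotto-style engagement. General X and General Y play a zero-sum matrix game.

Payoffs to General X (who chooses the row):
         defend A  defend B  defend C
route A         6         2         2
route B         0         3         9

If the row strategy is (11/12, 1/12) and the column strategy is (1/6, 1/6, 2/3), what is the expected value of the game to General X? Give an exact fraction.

215/72

Against (1/6, 1/6, 2/3), each row's expected payoff is route A: 8/3; route B: 13/2.
Taking the (11/12, 1/12)-weighted average: (11/12)·(8/3) + (1/12)·(13/2) = 215/72.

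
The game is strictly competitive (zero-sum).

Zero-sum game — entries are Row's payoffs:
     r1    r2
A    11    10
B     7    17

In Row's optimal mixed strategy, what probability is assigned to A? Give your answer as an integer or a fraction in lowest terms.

10/11

Row minima are 10 and 7, so Row's maximin is 10; column maxima are 11 and 17, so Column's minimax is 11. These differ, so the equilibrium is in mixed strategies.
Let Row play A with probability p. Column is indifferent when 11p + 7(1−p) = 10p + 17(1−p), giving p = 10/11.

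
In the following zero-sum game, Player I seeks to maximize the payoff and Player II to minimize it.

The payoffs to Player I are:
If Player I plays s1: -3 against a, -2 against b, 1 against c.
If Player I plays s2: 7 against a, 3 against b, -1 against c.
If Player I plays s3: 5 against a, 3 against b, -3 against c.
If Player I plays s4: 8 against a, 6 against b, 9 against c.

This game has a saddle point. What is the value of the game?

6

Row minima: -3, -1, -3, 6 → Player I's maximin is 6.
Column maxima: 8, 6, 9 → Player II's minimax is 6.
They coincide at (s4, b), so the value is 6.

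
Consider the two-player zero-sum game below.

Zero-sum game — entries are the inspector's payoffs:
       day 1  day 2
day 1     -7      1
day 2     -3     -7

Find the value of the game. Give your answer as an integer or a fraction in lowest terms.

Row minima are -7 and -7, so the inspector's maximin is -7; column maxima are -3 and 1, so the inspectee's minimax is -3. These differ, so the equilibrium is in mixed strategies.
Let the inspector play day 1 with probability p. The inspectee is indifferent when −7p − 3(1−p) = p − 7(1−p), giving p = 1/3.
Let the inspectee play day 1 with probability q. The inspector is indifferent when −7q + (1−q) = −3q − 7(1−q), giving q = 2/3.
The value is -7·(2/3) + (1)·(1/3) = -13/3.

-13/3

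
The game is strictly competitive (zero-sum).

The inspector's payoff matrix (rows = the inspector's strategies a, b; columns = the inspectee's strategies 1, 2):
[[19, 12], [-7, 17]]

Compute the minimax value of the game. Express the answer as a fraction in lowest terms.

407/31

Row minima are 12 and -7, so the inspector's maximin is 12; column maxima are 19 and 17, so the inspectee's minimax is 17. These differ, so the equilibrium is in mixed strategies.
Let the inspector play a with probability p. The inspectee is indifferent when 19p − 7(1−p) = 12p + 17(1−p), giving p = 24/31.
Let the inspectee play 1 with probability q. The inspector is indifferent when 19q + 12(1−q) = −7q + 17(1−q), giving q = 5/31.
The value is 19·(5/31) + (12)·(26/31) = 407/31.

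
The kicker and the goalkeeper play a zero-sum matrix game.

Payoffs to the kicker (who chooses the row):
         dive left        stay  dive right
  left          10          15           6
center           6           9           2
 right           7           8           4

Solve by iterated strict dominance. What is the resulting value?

Column stay is strictly dominated by dive left for the goalkeeper (10<15, 6<9, 7<8); eliminate stay.
Row right is strictly dominated by row left (10>7, 6>4); eliminate right.
Row center is strictly dominated by row left (10>6, 6>2); eliminate center.
Column dive left is strictly dominated by dive right for the goalkeeper (6<10); eliminate dive left.
Only (left, dive right) remains, with payoff 6.

6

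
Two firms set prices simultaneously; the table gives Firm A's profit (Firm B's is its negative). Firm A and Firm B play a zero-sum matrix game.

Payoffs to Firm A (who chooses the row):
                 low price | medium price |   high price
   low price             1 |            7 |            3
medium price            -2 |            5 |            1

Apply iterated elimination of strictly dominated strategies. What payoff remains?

1

Column high price is strictly dominated by low price for Firm B (1<3, -2<1); eliminate high price.
Row medium price is strictly dominated by row low price (1>-2, 7>5); eliminate medium price.
Column medium price is strictly dominated by low price for Firm B (1<7); eliminate medium price.
Only (low price, low price) remains, with payoff 1.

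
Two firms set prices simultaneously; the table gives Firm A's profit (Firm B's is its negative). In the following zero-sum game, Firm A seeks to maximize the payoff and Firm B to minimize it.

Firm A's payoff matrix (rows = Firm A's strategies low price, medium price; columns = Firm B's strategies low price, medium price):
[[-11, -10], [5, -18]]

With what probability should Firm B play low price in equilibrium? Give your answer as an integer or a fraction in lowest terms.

Row minima are -11 and -18, so Firm A's maximin is -11; column maxima are 5 and -10, so Firm B's minimax is -10. These differ, so the equilibrium is in mixed strategies.
Let Firm B play low price with probability q. Firm A is indifferent when −11q − 10(1−q) = 5q − 18(1−q), giving q = 1/3.

1/3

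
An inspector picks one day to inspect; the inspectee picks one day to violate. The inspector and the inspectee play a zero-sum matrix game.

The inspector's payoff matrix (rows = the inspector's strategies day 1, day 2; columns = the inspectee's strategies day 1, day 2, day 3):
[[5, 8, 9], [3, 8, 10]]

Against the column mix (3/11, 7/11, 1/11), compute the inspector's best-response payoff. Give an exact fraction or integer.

day 1: (5)·(3/11) + (8)·(7/11) + (9)·(1/11) = 80/11.
day 2: (3)·(3/11) + (8)·(7/11) + (10)·(1/11) = 75/11.
The best pure response is day 1 with expected payoff 80/11.

80/11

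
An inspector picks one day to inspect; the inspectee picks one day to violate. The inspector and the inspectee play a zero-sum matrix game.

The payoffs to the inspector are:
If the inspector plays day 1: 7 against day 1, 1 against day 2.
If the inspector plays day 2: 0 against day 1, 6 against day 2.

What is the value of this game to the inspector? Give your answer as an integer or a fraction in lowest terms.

Row minima are 1 and 0, so the inspector's maximin is 1; column maxima are 7 and 6, so the inspectee's minimax is 6. These differ, so the equilibrium is in mixed strategies.
Let the inspector play day 1 with probability p. The inspectee is indifferent when 7p = p + 6(1−p), giving p = 1/2.
Let the inspectee play day 1 with probability q. The inspector is indifferent when 7q + (1−q) = 6(1−q), giving q = 5/12.
The value is 7·(5/12) + (1)·(7/12) = 7/2.

7/2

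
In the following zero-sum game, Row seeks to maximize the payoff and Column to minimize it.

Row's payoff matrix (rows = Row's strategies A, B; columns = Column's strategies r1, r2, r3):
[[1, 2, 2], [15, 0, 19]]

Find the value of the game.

Column r3 is strictly dominated by r1 for Column (it gives Row more in every row).
The remaining 2×2 game on (A, B) × (r1, r2) has no saddle point. Let Row play A with probability p; indifference gives p + 15(1−p) = 2p, so p = 15/16.
Similarly Column's optimal q on r1 is 1/8, and the value is 1·(1/8) + (2)·(7/8) = 15/8.

15/8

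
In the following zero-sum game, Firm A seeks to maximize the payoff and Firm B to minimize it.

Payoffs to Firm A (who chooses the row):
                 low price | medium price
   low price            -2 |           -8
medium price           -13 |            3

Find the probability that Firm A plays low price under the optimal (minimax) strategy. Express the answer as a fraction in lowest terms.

Row minima are -8 and -13, so Firm A's maximin is -8; column maxima are -2 and 3, so Firm B's minimax is -2. These differ, so the equilibrium is in mixed strategies.
Let Firm A play low price with probability p. Firm B is indifferent when −2p − 13(1−p) = −8p + 3(1−p), giving p = 8/11.

8/11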